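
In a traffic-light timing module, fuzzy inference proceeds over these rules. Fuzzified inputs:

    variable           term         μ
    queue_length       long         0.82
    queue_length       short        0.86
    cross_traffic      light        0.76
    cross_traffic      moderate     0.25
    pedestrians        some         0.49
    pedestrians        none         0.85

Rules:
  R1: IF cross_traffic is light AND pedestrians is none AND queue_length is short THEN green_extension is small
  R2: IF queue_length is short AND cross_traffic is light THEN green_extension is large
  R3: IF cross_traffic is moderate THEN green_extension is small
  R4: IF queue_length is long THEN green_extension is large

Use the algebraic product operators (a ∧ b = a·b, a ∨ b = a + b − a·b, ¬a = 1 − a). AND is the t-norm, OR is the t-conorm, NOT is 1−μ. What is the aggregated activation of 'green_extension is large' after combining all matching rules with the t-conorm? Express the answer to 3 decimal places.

R1: light=0.76, none=0.85, short=0.86; AND[a·b] → w = 0.5556
R2: short=0.86, light=0.76; AND[a·b] → w = 0.6536
R3: moderate=0.25 → w = 0.2500
R4: long=0.82 → w = 0.8200
Rules with consequent 'large': {R2, R4} → strengths 0.6536, 0.8200
Aggregate via t-conorm [a + b − a·b]: 0.9376

0.938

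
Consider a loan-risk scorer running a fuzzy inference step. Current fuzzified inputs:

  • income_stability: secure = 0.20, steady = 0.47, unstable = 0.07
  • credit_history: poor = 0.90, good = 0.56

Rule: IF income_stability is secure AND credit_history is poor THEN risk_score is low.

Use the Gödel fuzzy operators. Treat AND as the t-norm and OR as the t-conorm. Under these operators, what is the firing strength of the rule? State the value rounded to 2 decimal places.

firing strength: secure=0.20, poor=0.90; AND[min(a, b)] → w = 0.20

0.20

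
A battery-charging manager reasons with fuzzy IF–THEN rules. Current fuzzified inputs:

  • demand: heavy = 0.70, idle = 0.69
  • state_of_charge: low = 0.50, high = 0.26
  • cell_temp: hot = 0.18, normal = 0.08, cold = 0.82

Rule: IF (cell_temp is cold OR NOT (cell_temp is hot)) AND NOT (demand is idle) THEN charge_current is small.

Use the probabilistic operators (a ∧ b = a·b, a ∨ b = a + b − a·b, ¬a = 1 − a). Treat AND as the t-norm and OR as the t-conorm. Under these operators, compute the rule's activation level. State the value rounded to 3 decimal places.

firing strength: (cold=0.82 OR ¬hot=1−0.18=0.82) = 0.9676; AND[a·b] with ¬idle=1−0.69=0.31 → w = 0.3000

0.300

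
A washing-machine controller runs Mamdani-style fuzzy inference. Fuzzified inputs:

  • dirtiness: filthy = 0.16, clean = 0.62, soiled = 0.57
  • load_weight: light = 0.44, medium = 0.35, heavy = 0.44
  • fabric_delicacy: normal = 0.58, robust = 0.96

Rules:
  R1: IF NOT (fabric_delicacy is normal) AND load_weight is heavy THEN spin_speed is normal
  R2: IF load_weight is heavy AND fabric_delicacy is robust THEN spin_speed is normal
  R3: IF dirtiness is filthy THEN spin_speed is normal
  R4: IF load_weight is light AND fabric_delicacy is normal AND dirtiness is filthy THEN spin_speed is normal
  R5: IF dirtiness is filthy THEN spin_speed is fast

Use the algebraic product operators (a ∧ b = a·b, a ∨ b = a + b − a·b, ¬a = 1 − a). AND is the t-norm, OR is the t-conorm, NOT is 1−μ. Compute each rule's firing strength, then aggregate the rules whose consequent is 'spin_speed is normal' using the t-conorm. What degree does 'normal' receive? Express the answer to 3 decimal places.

R1: ¬normal=1−0.58=0.42, heavy=0.44; AND[a·b] → w = 0.1848
R2: heavy=0.44, robust=0.96; AND[a·b] → w = 0.4224
R3: filthy=0.16 → w = 0.1600
R4: light=0.44, normal=0.58, filthy=0.16; AND[a·b] → w = 0.0408
R5: filthy=0.16 → w = 0.1600
Rules with consequent 'normal': {R1, R2, R3, R4} → strengths 0.1848, 0.4224, 0.1600, 0.0408
Aggregate via t-conorm [a + b − a·b]: 0.6206

0.621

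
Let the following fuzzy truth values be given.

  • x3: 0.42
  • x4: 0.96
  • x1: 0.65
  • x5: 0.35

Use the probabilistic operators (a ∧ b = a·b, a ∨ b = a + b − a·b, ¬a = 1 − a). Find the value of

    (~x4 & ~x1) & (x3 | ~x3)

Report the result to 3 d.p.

~x4 = 1 − 0.9600 = 0.0400
~x1 = 1 − 0.6500 = 0.3500
~x4 & ~x1 = a·b on (0.0400, 0.3500) = 0.0140
~x3 = 1 − 0.4200 = 0.5800
x3 | ~x3 = a + b − a·b on (0.4200, 0.5800) = 0.7564
(~x4 & ~x1) & (x3 | ~x3) = a·b on (0.0140, 0.7564) = 0.0106

0.011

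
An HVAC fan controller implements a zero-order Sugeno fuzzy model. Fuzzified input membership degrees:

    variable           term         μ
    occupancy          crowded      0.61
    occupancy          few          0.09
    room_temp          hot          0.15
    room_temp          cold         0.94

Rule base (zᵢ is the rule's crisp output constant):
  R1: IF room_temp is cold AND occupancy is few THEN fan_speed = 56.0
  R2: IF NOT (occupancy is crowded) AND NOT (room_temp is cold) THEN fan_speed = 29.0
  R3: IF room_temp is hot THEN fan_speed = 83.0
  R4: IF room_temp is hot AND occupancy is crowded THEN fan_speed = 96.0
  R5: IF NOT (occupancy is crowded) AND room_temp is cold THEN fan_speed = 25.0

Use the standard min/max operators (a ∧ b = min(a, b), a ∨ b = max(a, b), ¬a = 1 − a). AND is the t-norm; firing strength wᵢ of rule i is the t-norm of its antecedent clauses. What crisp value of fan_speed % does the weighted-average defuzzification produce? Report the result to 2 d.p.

R1 (z=56.0): cold=0.94, few=0.09; AND[min(a, b)] → w = 0.09
R2 (z=29.0): ¬crowded=1−0.61=0.39, ¬cold=1−0.94=0.06; AND[min(a, b)] → w = 0.06
R3 (z=83.0): hot=0.15 → w = 0.15
R4 (z=96.0): hot=0.15, crowded=0.61; AND[min(a, b)] → w = 0.15
R5 (z=25.0): ¬crowded=1−0.61=0.39, cold=0.94; AND[min(a, b)] → w = 0.39
Weighted average = (0.09·56.0 + 0.06·29.0 + 0.15·83.0 + 0.15·96.0 + 0.39·25.0) / (0.09 + 0.06 + 0.15 + 0.15 + 0.39)
  = 43.3800 / 0.8400 = 51.64

51.64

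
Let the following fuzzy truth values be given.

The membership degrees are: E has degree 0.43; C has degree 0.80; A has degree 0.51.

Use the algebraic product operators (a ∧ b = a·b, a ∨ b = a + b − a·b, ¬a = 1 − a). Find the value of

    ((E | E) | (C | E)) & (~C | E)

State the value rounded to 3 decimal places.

0.524

E | E = a + b − a·b on (0.4300, 0.4300) = 0.6751
C | E = a + b − a·b on (0.8000, 0.4300) = 0.8860
(E | E) | (C | E) = a + b − a·b on (0.6751, 0.8860) = 0.9630
~C = 1 − 0.8000 = 0.2000
~C | E = a + b − a·b on (0.2000, 0.4300) = 0.5440
((E | E) | (C | E)) & (~C | E) = a·b on (0.9630, 0.5440) = 0.5239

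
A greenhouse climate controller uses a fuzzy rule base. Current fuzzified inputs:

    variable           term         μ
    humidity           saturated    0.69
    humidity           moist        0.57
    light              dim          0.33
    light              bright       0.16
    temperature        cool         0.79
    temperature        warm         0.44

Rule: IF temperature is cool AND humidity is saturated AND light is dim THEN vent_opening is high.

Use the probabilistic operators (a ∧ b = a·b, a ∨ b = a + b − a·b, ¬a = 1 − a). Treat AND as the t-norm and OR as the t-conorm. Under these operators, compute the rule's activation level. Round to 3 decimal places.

0.180

firing strength: cool=0.79, saturated=0.69, dim=0.33; AND[a·b] → w = 0.1799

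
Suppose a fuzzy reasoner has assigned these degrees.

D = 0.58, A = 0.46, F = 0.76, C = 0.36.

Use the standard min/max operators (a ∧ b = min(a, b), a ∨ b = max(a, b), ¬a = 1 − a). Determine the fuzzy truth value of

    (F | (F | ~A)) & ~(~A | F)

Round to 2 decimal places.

0.24

~A = 1 − 0.46 = 0.54
F | ~A = max(a, b) on (0.76, 0.54) = 0.76
F | (F | ~A) = max(a, b) on (0.76, 0.76) = 0.76
~A = 1 − 0.46 = 0.54
~A | F = max(a, b) on (0.54, 0.76) = 0.76
~(~A | F) = 1 − 0.76 = 0.24
(F | (F | ~A)) & ~(~A | F) = min(a, b) on (0.76, 0.24) = 0.24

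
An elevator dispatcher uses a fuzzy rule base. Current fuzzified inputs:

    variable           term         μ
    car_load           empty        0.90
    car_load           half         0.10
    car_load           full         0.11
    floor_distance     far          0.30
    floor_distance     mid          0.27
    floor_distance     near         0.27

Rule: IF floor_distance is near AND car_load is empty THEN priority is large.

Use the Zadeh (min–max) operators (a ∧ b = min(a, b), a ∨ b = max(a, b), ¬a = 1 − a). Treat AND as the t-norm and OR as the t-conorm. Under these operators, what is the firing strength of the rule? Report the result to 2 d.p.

firing strength: near=0.27, empty=0.90; AND[min(a, b)] → w = 0.27

0.27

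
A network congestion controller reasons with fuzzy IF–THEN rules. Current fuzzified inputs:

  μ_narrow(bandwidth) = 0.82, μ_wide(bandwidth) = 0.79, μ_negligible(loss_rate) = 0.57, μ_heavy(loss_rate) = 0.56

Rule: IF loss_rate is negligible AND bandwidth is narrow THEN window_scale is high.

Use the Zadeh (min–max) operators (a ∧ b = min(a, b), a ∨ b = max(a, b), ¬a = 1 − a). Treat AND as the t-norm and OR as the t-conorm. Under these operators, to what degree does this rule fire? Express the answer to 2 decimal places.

0.57

firing strength: negligible=0.57, narrow=0.82; AND[min(a, b)] → w = 0.57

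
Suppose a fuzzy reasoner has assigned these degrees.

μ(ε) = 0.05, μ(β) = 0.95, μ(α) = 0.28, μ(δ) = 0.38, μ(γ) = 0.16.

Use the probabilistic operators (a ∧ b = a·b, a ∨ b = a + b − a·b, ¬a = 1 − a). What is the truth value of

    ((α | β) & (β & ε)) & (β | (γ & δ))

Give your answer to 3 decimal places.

0.044

α | β = a + b − a·b on (0.2800, 0.9500) = 0.9640
β & ε = a·b on (0.9500, 0.0500) = 0.0475
(α | β) & (β & ε) = a·b on (0.9640, 0.0475) = 0.0458
γ & δ = a·b on (0.1600, 0.3800) = 0.0608
β | (γ & δ) = a + b − a·b on (0.9500, 0.0608) = 0.9530
((α | β) & (β & ε)) & (β | (γ & δ)) = a·b on (0.0458, 0.9530) = 0.0436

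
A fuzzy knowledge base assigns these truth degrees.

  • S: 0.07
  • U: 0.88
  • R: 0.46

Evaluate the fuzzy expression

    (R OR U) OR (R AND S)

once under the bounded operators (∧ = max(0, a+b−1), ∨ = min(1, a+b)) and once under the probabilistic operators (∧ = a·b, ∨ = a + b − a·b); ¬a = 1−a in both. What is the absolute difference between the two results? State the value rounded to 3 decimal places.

Under bounded:
  R OR U = min(1, a+b) on (0.46, 0.88) = 1.00
  R AND S = max(0, a+b−1) on (0.46, 0.07) = 0.00
  (R OR U) OR (R AND S) = min(1, a+b) on (1.00, 0.00) = 1.00
  → value = 1.0000
Under probabilistic:
  R OR U = a + b − a·b on (0.4600, 0.8800) = 0.9352
  R AND S = a·b on (0.4600, 0.0700) = 0.0322
  (R OR U) OR (R AND S) = a + b − a·b on (0.9352, 0.0322) = 0.9373
  → value = 0.9373
|1.0000 − 0.9373| = 0.063

0.063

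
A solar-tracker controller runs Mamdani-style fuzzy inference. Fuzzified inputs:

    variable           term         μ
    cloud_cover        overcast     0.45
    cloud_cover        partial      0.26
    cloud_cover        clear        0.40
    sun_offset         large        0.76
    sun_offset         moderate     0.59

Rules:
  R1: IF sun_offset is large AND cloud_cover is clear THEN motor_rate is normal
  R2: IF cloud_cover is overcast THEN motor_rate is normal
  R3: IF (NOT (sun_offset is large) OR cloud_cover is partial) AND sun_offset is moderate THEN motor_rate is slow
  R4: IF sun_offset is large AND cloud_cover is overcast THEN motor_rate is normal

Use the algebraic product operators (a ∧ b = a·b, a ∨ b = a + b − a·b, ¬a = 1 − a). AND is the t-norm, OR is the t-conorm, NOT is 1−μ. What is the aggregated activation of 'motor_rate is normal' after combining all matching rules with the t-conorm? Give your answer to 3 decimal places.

0.748

R1: large=0.76, clear=0.40; AND[a·b] → w = 0.3040
R2: overcast=0.45 → w = 0.4500
R3: (¬large=1−0.76=0.24 OR partial=0.26) = 0.4376; AND[a·b] with moderate=0.59 → w = 0.2582
R4: large=0.76, overcast=0.45; AND[a·b] → w = 0.3420
Rules with consequent 'normal': {R1, R2, R4} → strengths 0.3040, 0.4500, 0.3420
Aggregate via t-conorm [a + b − a·b]: 0.7481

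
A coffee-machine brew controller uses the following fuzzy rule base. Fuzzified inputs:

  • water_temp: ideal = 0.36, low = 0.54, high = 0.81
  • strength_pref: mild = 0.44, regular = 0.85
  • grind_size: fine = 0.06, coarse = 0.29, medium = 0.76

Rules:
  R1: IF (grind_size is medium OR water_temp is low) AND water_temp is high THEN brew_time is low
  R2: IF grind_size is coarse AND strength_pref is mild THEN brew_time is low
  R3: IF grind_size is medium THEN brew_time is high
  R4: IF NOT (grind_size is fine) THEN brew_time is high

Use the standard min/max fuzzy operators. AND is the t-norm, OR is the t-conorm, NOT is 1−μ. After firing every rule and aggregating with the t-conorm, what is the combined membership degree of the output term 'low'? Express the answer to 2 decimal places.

R1: (medium=0.76 OR low=0.54) = 0.76; AND[min(a, b)] with high=0.81 → w = 0.76
R2: coarse=0.29, mild=0.44; AND[min(a, b)] → w = 0.29
R3: medium=0.76 → w = 0.76
R4: ¬fine=1−0.06=0.94 → w = 0.94
Rules with consequent 'low': {R1, R2} → strengths 0.76, 0.29
Aggregate via t-conorm [max(a, b)]: 0.76

0.76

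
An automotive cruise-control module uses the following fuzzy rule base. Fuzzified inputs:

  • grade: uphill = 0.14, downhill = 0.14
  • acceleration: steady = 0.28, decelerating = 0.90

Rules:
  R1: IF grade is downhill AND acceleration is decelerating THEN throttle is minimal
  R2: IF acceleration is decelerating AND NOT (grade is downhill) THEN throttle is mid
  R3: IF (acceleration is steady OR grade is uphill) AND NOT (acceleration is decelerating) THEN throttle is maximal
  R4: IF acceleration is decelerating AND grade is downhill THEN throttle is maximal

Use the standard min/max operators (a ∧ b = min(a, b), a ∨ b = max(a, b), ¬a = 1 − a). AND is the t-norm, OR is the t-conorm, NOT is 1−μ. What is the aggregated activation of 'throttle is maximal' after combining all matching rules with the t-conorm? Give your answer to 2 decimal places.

R1: downhill=0.14, decelerating=0.90; AND[min(a, b)] → w = 0.14
R2: decelerating=0.90, ¬downhill=1−0.14=0.86; AND[min(a, b)] → w = 0.86
R3: (steady=0.28 OR uphill=0.14) = 0.28; AND[min(a, b)] with ¬decelerating=1−0.90=0.10 → w = 0.10
R4: decelerating=0.90, downhill=0.14; AND[min(a, b)] → w = 0.14
Rules with consequent 'maximal': {R3, R4} → strengths 0.10, 0.14
Aggregate via t-conorm [max(a, b)]: 0.14

0.14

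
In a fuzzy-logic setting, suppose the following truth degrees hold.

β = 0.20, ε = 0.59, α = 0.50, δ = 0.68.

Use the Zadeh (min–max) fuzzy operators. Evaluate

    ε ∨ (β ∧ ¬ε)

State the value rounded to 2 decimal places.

0.59

¬ε = 1 − 0.59 = 0.41
β ∧ ¬ε = min(a, b) on (0.20, 0.41) = 0.20
ε ∨ (β ∧ ¬ε) = max(a, b) on (0.59, 0.20) = 0.59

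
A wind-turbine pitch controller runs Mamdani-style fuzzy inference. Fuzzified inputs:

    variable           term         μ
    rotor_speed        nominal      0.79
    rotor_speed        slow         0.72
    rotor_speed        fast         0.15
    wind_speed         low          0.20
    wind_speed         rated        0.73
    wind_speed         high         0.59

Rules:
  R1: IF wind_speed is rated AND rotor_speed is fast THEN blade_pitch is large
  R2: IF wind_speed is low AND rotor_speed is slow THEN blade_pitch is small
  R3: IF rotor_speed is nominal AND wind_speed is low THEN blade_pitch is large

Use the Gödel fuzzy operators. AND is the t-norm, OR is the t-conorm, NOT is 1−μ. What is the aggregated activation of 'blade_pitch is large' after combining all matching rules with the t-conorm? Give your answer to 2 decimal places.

0.20

R1: rated=0.73, fast=0.15; AND[min(a, b)] → w = 0.15
R2: low=0.20, slow=0.72; AND[min(a, b)] → w = 0.20
R3: nominal=0.79, low=0.20; AND[min(a, b)] → w = 0.20
Rules with consequent 'large': {R1, R3} → strengths 0.15, 0.20
Aggregate via t-conorm [max(a, b)]: 0.20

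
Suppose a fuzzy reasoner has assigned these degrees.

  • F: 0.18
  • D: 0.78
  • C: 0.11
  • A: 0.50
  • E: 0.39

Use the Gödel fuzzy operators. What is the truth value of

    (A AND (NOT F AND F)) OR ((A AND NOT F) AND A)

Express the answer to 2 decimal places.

NOT F = 1 − 0.18 = 0.82
NOT F AND F = min(a, b) on (0.82, 0.18) = 0.18
A AND (NOT F AND F) = min(a, b) on (0.50, 0.18) = 0.18
NOT F = 1 − 0.18 = 0.82
A AND NOT F = min(a, b) on (0.50, 0.82) = 0.50
(A AND NOT F) AND A = min(a, b) on (0.50, 0.50) = 0.50
(A AND (NOT F AND F)) OR ((A AND NOT F) AND A) = max(a, b) on (0.18, 0.50) = 0.50

0.50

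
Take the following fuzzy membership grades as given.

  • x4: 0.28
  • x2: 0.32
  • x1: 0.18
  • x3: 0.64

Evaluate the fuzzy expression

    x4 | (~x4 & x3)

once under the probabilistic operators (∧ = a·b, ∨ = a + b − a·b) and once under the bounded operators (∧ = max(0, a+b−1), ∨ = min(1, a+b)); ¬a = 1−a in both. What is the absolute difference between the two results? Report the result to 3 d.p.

0.028

Under probabilistic:
  ~x4 = 1 − 0.2800 = 0.7200
  ~x4 & x3 = a·b on (0.7200, 0.6400) = 0.4608
  x4 | (~x4 & x3) = a + b − a·b on (0.2800, 0.4608) = 0.6118
  → value = 0.6118
Under bounded:
  ~x4 = 1 − 0.28 = 0.72
  ~x4 & x3 = max(0, a+b−1) on (0.72, 0.64) = 0.36
  x4 | (~x4 & x3) = min(1, a+b) on (0.28, 0.36) = 0.64
  → value = 0.6400
|0.6118 − 0.6400| = 0.028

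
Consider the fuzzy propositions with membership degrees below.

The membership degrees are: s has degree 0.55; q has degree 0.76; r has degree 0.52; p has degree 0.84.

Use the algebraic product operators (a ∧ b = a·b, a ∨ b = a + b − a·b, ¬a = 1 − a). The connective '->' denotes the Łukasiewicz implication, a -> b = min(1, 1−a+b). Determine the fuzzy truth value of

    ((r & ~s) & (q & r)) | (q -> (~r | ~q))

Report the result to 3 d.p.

~s = 1 − 0.5500 = 0.4500
r & ~s = a·b on (0.5200, 0.4500) = 0.2340
q & r = a·b on (0.7600, 0.5200) = 0.3952
(r & ~s) & (q & r) = a·b on (0.2340, 0.3952) = 0.0925
~r = 1 − 0.5200 = 0.4800
~q = 1 − 0.7600 = 0.2400
~r | ~q = a + b − a·b on (0.4800, 0.2400) = 0.6048
q -> (~r | ~q)  [Łukasiewicz: min(1, 1−a+b)] with a=0.7600, b=0.6048 → 0.8448
((r & ~s) & (q & r)) | (q -> (~r | ~q)) = a + b − a·b on (0.0925, 0.8448) = 0.8592

0.859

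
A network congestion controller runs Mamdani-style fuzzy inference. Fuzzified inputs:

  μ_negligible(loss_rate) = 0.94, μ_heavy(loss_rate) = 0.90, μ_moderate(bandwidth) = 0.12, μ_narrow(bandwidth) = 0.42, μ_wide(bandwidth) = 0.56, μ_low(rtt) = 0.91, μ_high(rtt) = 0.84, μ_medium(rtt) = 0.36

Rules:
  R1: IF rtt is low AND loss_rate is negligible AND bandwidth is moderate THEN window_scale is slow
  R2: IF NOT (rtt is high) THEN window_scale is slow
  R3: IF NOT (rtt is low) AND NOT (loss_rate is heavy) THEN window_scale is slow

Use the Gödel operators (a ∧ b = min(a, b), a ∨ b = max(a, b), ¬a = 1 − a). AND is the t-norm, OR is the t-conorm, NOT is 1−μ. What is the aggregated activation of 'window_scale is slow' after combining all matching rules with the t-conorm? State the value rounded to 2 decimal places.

R1: low=0.91, negligible=0.94, moderate=0.12; AND[min(a, b)] → w = 0.12
R2: ¬high=1−0.84=0.16 → w = 0.16
R3: ¬low=1−0.91=0.09, ¬heavy=1−0.90=0.10; AND[min(a, b)] → w = 0.09
Rules with consequent 'slow': {R1, R2, R3} → strengths 0.12, 0.16, 0.09
Aggregate via t-conorm [max(a, b)]: 0.16

0.16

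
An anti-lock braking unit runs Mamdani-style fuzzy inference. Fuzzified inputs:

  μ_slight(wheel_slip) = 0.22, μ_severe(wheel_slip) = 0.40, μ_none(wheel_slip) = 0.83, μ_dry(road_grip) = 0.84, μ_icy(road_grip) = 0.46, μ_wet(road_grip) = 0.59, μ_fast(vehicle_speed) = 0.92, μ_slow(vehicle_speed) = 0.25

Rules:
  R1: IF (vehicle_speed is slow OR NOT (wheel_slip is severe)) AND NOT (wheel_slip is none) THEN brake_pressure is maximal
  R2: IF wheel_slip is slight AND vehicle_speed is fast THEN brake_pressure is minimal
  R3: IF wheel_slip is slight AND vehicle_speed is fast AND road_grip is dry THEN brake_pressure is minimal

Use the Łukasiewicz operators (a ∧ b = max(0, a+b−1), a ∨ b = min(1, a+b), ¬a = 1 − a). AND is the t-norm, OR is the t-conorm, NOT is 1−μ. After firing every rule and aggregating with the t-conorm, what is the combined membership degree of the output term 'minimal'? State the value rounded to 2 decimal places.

R1: (slow=0.25 OR ¬severe=1−0.40=0.60) = 0.85; AND[max(0, a+b−1)] with ¬none=1−0.83=0.17 → w = 0.02
R2: slight=0.22, fast=0.92; AND[max(0, a+b−1)] → w = 0.14
R3: slight=0.22, fast=0.92, dry=0.84; AND[max(0, a+b−1)] → w = 0.00
Rules with consequent 'minimal': {R2, R3} → strengths 0.14, 0.00
Aggregate via t-conorm [min(1, a+b)]: 0.14

0.14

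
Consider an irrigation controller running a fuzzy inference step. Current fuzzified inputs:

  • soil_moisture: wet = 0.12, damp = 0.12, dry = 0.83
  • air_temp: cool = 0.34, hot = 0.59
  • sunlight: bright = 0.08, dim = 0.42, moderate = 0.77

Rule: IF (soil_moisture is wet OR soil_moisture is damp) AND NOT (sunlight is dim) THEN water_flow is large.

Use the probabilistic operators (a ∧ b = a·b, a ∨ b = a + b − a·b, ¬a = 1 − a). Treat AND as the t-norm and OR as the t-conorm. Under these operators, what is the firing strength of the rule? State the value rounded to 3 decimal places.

0.131

firing strength: (wet=0.12 OR damp=0.12) = 0.2256; AND[a·b] with ¬dim=1−0.42=0.58 → w = 0.1308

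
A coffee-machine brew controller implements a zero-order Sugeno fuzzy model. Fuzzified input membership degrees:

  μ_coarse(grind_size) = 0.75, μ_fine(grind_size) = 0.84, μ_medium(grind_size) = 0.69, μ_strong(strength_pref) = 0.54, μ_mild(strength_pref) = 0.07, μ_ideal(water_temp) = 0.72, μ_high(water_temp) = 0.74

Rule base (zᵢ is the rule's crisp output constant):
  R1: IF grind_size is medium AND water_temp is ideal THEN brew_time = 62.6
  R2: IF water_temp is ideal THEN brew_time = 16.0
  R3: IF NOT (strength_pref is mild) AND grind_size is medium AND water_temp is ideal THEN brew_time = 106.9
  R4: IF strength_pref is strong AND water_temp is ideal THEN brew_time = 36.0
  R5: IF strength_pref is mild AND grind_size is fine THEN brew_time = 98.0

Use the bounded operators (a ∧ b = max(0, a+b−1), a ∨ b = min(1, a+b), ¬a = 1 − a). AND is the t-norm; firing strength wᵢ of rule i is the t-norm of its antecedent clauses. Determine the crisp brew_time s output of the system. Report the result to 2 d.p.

R1 (z=62.6): medium=0.69, ideal=0.72; AND[max(0, a+b−1)] → w = 0.41
R2 (z=16.0): ideal=0.72 → w = 0.72
R3 (z=106.9): ¬mild=1−0.07=0.93, medium=0.69, ideal=0.72; AND[max(0, a+b−1)] → w = 0.34
R4 (z=36.0): strong=0.54, ideal=0.72; AND[max(0, a+b−1)] → w = 0.26
R5 (z=98.0): mild=0.07, fine=0.84; AND[max(0, a+b−1)] → w = 0.00
Weighted average = (0.41·62.6 + 0.72·16.0 + 0.34·106.9 + 0.26·36.0 + 0.00·98.0) / (0.41 + 0.72 + 0.34 + 0.26 + 0.00)
  = 82.8920 / 1.7300 = 47.91

47.91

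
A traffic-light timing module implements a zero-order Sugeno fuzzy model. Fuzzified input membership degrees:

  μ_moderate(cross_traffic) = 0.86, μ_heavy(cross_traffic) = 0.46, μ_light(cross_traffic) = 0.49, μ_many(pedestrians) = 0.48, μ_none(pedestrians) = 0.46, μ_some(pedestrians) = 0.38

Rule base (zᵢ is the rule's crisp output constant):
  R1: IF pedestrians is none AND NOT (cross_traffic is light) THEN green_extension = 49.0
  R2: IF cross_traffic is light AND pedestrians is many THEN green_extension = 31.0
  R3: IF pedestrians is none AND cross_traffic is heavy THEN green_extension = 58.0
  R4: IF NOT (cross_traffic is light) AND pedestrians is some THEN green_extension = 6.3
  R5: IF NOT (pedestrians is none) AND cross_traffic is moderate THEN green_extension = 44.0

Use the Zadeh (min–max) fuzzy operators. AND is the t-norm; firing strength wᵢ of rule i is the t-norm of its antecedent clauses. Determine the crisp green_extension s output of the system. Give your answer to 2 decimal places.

38.90

R1 (z=49.0): none=0.46, ¬light=1−0.49=0.51; AND[min(a, b)] → w = 0.46
R2 (z=31.0): light=0.49, many=0.48; AND[min(a, b)] → w = 0.48
R3 (z=58.0): none=0.46, heavy=0.46; AND[min(a, b)] → w = 0.46
R4 (z=6.3): ¬light=1−0.49=0.51, some=0.38; AND[min(a, b)] → w = 0.38
R5 (z=44.0): ¬none=1−0.46=0.54, moderate=0.86; AND[min(a, b)] → w = 0.54
Weighted average = (0.46·49.0 + 0.48·31.0 + 0.46·58.0 + 0.38·6.3 + 0.54·44.0) / (0.46 + 0.48 + 0.46 + 0.38 + 0.54)
  = 90.2540 / 2.3200 = 38.90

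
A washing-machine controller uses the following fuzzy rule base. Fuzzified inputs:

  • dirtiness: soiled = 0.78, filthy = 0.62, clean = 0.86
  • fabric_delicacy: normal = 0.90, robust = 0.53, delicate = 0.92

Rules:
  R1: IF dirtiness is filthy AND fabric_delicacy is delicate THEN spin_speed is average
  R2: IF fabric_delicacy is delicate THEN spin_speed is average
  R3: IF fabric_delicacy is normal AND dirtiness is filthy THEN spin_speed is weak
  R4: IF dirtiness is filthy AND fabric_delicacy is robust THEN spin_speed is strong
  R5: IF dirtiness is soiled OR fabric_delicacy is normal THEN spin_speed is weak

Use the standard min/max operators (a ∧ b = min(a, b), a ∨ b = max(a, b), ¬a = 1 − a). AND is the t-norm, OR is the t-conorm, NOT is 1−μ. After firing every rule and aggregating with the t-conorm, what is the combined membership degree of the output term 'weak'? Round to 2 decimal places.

0.90

R1: filthy=0.62, delicate=0.92; AND[min(a, b)] → w = 0.62
R2: delicate=0.92 → w = 0.92
R3: normal=0.90, filthy=0.62; AND[min(a, b)] → w = 0.62
R4: filthy=0.62, robust=0.53; AND[min(a, b)] → w = 0.53
R5: soiled=0.78, normal=0.90; OR[max(a, b)] → w = 0.90
Rules with consequent 'weak': {R3, R5} → strengths 0.62, 0.90
Aggregate via t-conorm [max(a, b)]: 0.90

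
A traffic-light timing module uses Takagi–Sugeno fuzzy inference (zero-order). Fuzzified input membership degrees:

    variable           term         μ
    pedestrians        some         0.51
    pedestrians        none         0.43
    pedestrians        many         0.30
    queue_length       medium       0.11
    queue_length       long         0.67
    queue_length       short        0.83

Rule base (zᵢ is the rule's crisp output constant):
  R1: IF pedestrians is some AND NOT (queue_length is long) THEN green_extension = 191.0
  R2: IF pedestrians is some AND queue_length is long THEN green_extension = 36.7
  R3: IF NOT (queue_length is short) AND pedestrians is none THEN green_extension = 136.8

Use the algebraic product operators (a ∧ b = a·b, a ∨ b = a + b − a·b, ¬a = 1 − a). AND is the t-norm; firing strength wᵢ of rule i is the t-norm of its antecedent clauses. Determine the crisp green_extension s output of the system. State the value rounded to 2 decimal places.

93.78

R1 (z=191.0): some=0.51, ¬long=1−0.67=0.33; AND[a·b] → w = 0.1683
R2 (z=36.7): some=0.51, long=0.67; AND[a·b] → w = 0.3417
R3 (z=136.8): ¬short=1−0.83=0.17, none=0.43; AND[a·b] → w = 0.0731
Weighted average = (0.1683·191.0 + 0.3417·36.7 + 0.0731·136.8) / (0.1683 + 0.3417 + 0.0731)
  = 54.6858 / 0.5831 = 93.78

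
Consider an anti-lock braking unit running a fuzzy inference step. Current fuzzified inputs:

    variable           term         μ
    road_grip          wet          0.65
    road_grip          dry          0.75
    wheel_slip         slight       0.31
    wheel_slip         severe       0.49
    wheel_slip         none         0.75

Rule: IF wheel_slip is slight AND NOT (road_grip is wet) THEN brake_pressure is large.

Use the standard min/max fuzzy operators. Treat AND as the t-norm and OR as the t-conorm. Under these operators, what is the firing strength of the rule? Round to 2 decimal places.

firing strength: slight=0.31, ¬wet=1−0.65=0.35; AND[min(a, b)] → w = 0.31

0.31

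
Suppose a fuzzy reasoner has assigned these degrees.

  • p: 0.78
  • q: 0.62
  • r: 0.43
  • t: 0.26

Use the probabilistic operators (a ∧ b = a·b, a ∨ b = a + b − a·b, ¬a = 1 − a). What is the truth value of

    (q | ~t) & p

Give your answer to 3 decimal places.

~t = 1 − 0.2600 = 0.7400
q | ~t = a + b − a·b on (0.6200, 0.7400) = 0.9012
(q | ~t) & p = a·b on (0.9012, 0.7800) = 0.7029

0.703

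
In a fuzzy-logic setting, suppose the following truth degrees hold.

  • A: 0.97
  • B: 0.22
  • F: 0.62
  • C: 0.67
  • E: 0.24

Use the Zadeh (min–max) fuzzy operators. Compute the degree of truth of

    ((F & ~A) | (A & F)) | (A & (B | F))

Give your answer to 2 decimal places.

0.62

~A = 1 − 0.97 = 0.03
F & ~A = min(a, b) on (0.62, 0.03) = 0.03
A & F = min(a, b) on (0.97, 0.62) = 0.62
(F & ~A) | (A & F) = max(a, b) on (0.03, 0.62) = 0.62
B | F = max(a, b) on (0.22, 0.62) = 0.62
A & (B | F) = min(a, b) on (0.97, 0.62) = 0.62
((F & ~A) | (A & F)) | (A & (B | F)) = max(a, b) on (0.62, 0.62) = 0.62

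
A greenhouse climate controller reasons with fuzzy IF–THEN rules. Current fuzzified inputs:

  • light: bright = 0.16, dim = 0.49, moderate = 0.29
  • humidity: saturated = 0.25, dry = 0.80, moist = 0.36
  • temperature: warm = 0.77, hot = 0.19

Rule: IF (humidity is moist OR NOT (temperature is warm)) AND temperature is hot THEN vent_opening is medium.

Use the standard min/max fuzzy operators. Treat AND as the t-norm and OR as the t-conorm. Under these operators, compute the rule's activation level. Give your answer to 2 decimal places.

firing strength: (moist=0.36 OR ¬warm=1−0.77=0.23) = 0.36; AND[min(a, b)] with hot=0.19 → w = 0.19

0.19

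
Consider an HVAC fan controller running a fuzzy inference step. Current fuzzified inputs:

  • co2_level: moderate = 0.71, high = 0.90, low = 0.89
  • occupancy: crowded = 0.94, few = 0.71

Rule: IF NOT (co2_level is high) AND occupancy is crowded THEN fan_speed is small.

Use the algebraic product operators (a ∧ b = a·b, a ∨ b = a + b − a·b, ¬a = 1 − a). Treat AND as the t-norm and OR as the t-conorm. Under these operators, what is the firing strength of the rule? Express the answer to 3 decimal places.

0.094

firing strength: ¬high=1−0.90=0.10, crowded=0.94; AND[a·b] → w = 0.0940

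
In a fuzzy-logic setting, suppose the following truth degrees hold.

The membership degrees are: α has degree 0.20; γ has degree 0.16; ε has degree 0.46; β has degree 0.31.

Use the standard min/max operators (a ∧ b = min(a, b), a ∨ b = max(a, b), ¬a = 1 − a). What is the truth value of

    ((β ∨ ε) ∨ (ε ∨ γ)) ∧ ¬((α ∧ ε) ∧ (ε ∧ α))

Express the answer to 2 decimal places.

0.46

β ∨ ε = max(a, b) on (0.31, 0.46) = 0.46
ε ∨ γ = max(a, b) on (0.46, 0.16) = 0.46
(β ∨ ε) ∨ (ε ∨ γ) = max(a, b) on (0.46, 0.46) = 0.46
α ∧ ε = min(a, b) on (0.20, 0.46) = 0.20
ε ∧ α = min(a, b) on (0.46, 0.20) = 0.20
(α ∧ ε) ∧ (ε ∧ α) = min(a, b) on (0.20, 0.20) = 0.20
¬((α ∧ ε) ∧ (ε ∧ α)) = 1 − 0.20 = 0.80
((β ∨ ε) ∨ (ε ∨ γ)) ∧ ¬((α ∧ ε) ∧ (ε ∧ α)) = min(a, b) on (0.46, 0.80) = 0.46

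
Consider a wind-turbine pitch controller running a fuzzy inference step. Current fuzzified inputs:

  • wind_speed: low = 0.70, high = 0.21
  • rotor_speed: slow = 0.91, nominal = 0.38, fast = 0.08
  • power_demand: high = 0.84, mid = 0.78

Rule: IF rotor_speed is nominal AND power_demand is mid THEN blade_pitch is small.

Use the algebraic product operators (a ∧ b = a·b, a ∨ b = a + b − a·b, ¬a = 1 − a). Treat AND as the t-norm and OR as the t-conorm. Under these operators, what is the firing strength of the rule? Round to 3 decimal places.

0.296

firing strength: nominal=0.38, mid=0.78; AND[a·b] → w = 0.2964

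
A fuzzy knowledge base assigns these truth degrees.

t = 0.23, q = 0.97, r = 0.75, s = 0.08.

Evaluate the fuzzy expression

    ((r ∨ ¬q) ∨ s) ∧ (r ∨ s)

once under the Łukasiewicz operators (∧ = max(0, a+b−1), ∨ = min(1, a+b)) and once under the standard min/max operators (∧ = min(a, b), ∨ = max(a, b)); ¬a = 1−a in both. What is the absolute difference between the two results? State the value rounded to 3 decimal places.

Under Łukasiewicz:
  ¬q = 1 − 0.97 = 0.03
  r ∨ ¬q = min(1, a+b) on (0.75, 0.03) = 0.78
  (r ∨ ¬q) ∨ s = min(1, a+b) on (0.78, 0.08) = 0.86
  r ∨ s = min(1, a+b) on (0.75, 0.08) = 0.83
  ((r ∨ ¬q) ∨ s) ∧ (r ∨ s) = max(0, a+b−1) on (0.86, 0.83) = 0.69
  → value = 0.6900
Under standard min/max:
  ¬q = 1 − 0.97 = 0.03
  r ∨ ¬q = max(a, b) on (0.75, 0.03) = 0.75
  (r ∨ ¬q) ∨ s = max(a, b) on (0.75, 0.08) = 0.75
  r ∨ s = max(a, b) on (0.75, 0.08) = 0.75
  ((r ∨ ¬q) ∨ s) ∧ (r ∨ s) = min(a, b) on (0.75, 0.75) = 0.75
  → value = 0.7500
|0.6900 − 0.7500| = 0.060

0.060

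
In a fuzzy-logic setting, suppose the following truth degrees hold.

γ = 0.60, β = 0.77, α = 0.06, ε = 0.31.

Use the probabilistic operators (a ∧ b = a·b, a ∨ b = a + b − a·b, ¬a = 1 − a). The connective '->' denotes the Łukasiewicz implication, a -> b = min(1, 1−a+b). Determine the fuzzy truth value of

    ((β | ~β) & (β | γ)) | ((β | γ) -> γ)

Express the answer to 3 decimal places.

~β = 1 − 0.7700 = 0.2300
β | ~β = a + b − a·b on (0.7700, 0.2300) = 0.8229
β | γ = a + b − a·b on (0.7700, 0.6000) = 0.9080
(β | ~β) & (β | γ) = a·b on (0.8229, 0.9080) = 0.7472
β | γ = a + b − a·b on (0.7700, 0.6000) = 0.9080
(β | γ) -> γ  [Łukasiewicz: min(1, 1−a+b)] with a=0.9080, b=0.6000 → 0.6920
((β | ~β) & (β | γ)) | ((β | γ) -> γ) = a + b − a·b on (0.7472, 0.6920) = 0.9221

0.922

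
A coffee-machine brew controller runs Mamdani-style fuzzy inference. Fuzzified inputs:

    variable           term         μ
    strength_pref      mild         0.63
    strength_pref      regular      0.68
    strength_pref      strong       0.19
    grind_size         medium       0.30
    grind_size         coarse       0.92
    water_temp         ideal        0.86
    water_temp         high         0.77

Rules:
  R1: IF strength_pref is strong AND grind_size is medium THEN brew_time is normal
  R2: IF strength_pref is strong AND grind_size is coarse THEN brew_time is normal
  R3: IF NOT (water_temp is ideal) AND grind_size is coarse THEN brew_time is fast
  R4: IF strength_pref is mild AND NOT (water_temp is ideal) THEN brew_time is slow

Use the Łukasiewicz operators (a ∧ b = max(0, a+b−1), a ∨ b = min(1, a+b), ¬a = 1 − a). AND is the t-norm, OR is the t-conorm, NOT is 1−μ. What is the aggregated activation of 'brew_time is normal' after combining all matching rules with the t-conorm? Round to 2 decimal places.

R1: strong=0.19, medium=0.30; AND[max(0, a+b−1)] → w = 0.00
R2: strong=0.19, coarse=0.92; AND[max(0, a+b−1)] → w = 0.11
R3: ¬ideal=1−0.86=0.14, coarse=0.92; AND[max(0, a+b−1)] → w = 0.06
R4: mild=0.63, ¬ideal=1−0.86=0.14; AND[max(0, a+b−1)] → w = 0.00
Rules with consequent 'normal': {R1, R2} → strengths 0.00, 0.11
Aggregate via t-conorm [min(1, a+b)]: 0.11

0.11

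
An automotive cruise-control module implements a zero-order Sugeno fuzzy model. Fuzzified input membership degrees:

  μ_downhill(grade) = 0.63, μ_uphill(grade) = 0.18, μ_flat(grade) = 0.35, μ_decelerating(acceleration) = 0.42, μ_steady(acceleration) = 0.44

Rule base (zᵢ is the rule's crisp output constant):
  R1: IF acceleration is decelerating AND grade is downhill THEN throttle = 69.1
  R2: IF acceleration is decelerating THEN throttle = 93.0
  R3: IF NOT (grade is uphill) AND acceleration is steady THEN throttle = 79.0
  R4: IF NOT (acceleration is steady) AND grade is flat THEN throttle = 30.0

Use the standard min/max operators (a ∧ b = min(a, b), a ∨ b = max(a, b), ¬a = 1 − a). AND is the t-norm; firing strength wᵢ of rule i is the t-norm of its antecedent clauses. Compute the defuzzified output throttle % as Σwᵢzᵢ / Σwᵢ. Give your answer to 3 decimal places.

69.535

R1 (z=69.1): decelerating=0.42, downhill=0.63; AND[min(a, b)] → w = 0.42
R2 (z=93.0): decelerating=0.42 → w = 0.42
R3 (z=79.0): ¬uphill=1−0.18=0.82, steady=0.44; AND[min(a, b)] → w = 0.44
R4 (z=30.0): ¬steady=1−0.44=0.56, flat=0.35; AND[min(a, b)] → w = 0.35
Weighted average = (0.42·69.1 + 0.42·93.0 + 0.44·79.0 + 0.35·30.0) / (0.42 + 0.42 + 0.44 + 0.35)
  = 113.3420 / 1.6300 = 69.535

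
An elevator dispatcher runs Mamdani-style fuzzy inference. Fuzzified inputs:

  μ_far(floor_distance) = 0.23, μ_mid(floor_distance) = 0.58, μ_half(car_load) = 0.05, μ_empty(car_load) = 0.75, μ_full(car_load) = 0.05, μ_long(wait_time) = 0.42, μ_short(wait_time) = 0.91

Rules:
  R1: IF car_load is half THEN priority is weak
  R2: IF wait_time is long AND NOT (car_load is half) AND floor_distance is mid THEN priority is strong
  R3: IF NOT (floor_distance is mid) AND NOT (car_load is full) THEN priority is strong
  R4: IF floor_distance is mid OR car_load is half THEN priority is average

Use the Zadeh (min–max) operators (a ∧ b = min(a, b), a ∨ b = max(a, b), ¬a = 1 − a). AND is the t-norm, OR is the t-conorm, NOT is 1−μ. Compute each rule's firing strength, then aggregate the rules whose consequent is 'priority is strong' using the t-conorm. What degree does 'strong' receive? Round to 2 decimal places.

0.42

R1: half=0.05 → w = 0.05
R2: long=0.42, ¬half=1−0.05=0.95, mid=0.58; AND[min(a, b)] → w = 0.42
R3: ¬mid=1−0.58=0.42, ¬full=1−0.05=0.95; AND[min(a, b)] → w = 0.42
R4: mid=0.58, half=0.05; OR[max(a, b)] → w = 0.58
Rules with consequent 'strong': {R2, R3} → strengths 0.42, 0.42
Aggregate via t-conorm [max(a, b)]: 0.42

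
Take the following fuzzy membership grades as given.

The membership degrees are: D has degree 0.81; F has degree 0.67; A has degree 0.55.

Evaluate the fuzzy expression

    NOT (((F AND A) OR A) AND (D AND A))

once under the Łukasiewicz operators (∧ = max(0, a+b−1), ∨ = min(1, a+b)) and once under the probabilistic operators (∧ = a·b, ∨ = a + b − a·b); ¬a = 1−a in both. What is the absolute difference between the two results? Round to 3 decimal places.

0.189

Under Łukasiewicz:
  F AND A = max(0, a+b−1) on (0.67, 0.55) = 0.22
  (F AND A) OR A = min(1, a+b) on (0.22, 0.55) = 0.77
  D AND A = max(0, a+b−1) on (0.81, 0.55) = 0.36
  ((F AND A) OR A) AND (D AND A) = max(0, a+b−1) on (0.77, 0.36) = 0.13
  NOT (((F AND A) OR A) AND (D AND A)) = 1 − 0.13 = 0.87
  → value = 0.8700
Under probabilistic:
  F AND A = a·b on (0.6700, 0.5500) = 0.3685
  (F AND A) OR A = a + b − a·b on (0.3685, 0.5500) = 0.7158
  D AND A = a·b on (0.8100, 0.5500) = 0.4455
  ((F AND A) OR A) AND (D AND A) = a·b on (0.7158, 0.4455) = 0.3189
  NOT (((F AND A) OR A) AND (D AND A)) = 1 − 0.3189 = 0.6811
  → value = 0.6811
|0.8700 − 0.6811| = 0.189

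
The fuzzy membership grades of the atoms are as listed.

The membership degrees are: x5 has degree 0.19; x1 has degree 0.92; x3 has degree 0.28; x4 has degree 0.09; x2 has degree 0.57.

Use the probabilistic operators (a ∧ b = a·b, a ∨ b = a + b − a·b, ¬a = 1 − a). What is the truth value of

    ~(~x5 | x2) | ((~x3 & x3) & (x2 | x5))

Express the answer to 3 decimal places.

0.202

~x5 = 1 − 0.1900 = 0.8100
~x5 | x2 = a + b − a·b on (0.8100, 0.5700) = 0.9183
~(~x5 | x2) = 1 − 0.9183 = 0.0817
~x3 = 1 − 0.2800 = 0.7200
~x3 & x3 = a·b on (0.7200, 0.2800) = 0.2016
x2 | x5 = a + b − a·b on (0.5700, 0.1900) = 0.6517
(~x3 & x3) & (x2 | x5) = a·b on (0.2016, 0.6517) = 0.1314
~(~x5 | x2) | ((~x3 & x3) & (x2 | x5)) = a + b − a·b on (0.0817, 0.1314) = 0.2023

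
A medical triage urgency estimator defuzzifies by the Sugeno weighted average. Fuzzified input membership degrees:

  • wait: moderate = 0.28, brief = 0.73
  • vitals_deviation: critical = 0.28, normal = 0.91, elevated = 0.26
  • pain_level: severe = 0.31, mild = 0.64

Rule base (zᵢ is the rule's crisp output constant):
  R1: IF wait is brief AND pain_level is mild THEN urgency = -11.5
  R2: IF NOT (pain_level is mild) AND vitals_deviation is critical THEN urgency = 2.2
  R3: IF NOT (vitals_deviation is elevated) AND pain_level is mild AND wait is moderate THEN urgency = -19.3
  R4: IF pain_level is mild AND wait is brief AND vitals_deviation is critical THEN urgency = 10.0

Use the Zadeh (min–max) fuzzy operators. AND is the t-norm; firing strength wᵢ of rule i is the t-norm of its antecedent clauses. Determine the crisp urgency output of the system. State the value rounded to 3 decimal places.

R1 (z=-11.5): brief=0.73, mild=0.64; AND[min(a, b)] → w = 0.64
R2 (z=2.2): ¬mild=1−0.64=0.36, critical=0.28; AND[min(a, b)] → w = 0.28
R3 (z=-19.3): ¬elevated=1−0.26=0.74, mild=0.64, moderate=0.28; AND[min(a, b)] → w = 0.28
R4 (z=10.0): mild=0.64, brief=0.73, critical=0.28; AND[min(a, b)] → w = 0.28
Weighted average = (0.64·-11.5 + 0.28·2.2 + 0.28·-19.3 + 0.28·10.0) / (0.64 + 0.28 + 0.28 + 0.28)
  = -9.3480 / 1.4800 = -6.316

-6.316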